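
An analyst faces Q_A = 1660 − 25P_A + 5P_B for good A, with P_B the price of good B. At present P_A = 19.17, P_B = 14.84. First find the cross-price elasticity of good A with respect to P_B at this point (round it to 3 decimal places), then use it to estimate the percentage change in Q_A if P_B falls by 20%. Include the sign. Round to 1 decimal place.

-1.2%

At P_A = 19.17, P_B = 14.84: Q_A = 1254.95.
∂Q_A/∂P_B = 5.
ε = (∂Q_A/∂P_B)(P_B/Q_A) = 5.0000 × 14.84/1254.95 ≈ 0.059.
%ΔQ_A ≈ ε × %ΔP_B = 0.059 × (-20%) = -1.2%.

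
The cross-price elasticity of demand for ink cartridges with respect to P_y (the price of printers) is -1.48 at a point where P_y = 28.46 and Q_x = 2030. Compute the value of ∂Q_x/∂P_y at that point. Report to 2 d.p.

-105.57

ε = (∂Q_x/∂P_y)·(P_y/Q_x) ⇒ ∂Q_x/∂P_y = ε·Q_x/P_y = -1.48 × 2030/28.46 ≈ -105.57.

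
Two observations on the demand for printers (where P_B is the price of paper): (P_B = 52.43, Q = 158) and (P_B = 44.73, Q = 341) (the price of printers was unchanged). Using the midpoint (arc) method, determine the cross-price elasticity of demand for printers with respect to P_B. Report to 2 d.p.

ΔQ_A = 341 − 158 = 183; ΔP_B = 44.73 − 52.43 = -7.7.
Midpoints: Q̄_A = 249.5, P̄_B = 48.58.
ε = (ΔQ_A/Q̄_A)/(ΔP_B/P̄_B) = (183/249.5)/(-7.7/48.58) ≈ -4.63.

-4.63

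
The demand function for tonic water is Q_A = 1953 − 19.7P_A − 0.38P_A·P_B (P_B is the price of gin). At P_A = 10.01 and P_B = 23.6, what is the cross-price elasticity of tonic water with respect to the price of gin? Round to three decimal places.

-0.054

At P_A = 10.01 and P_B = 23.6: Q_A = 1666.033.
∂Q_A/∂P_B = -0.38P_A = -0.38(10.01) = -3.8038.
ε = (∂Q_A/∂P_B)(P_B/Q_A) = -3.8038 × (23.6/1666.033) ≈ -0.054.
ε < 0: complements.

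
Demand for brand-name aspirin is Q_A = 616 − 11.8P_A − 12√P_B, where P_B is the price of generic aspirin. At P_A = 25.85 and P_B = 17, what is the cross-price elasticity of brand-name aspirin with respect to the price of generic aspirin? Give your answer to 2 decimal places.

-0.09

At P_A = 25.85 and P_B = 17: Q_A = 261.493.
∂Q_A/∂P_B = -12/(2√P_B) = -12/(2√17) = -1.4552.
ε = (∂Q_A/∂P_B)(P_B/Q_A) = -1.4552 × (17/261.493) ≈ -0.09.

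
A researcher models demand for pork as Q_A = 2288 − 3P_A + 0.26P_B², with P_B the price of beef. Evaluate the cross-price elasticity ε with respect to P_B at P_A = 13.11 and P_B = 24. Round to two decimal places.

0.12

At P_A = 13.11 and P_B = 24: Q_A = 2398.43.
∂Q_A/∂P_B = 0.52P_B = 0.52(24) = 12.4800.
ε = (∂Q_A/∂P_B)(P_B/Q_A) = 12.4800 × (24/2398.43) ≈ 0.12.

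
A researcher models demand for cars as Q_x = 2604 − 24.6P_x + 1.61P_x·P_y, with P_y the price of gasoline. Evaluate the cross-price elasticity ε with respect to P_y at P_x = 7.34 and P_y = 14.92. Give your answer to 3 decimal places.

At P_x = 7.34 and P_y = 14.92: Q_x = 2599.752.
∂Q_x/∂P_y = 1.61P_x = 1.61(7.34) = 11.8174.
ε = (∂Q_x/∂P_y)(P_y/Q_x) = 11.8174 × (14.92/2599.752) ≈ 0.068.
ε > 0: substitutes.

0.068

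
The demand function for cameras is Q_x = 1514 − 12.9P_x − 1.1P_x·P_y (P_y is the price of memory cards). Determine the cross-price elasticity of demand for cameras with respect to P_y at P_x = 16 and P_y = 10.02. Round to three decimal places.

-0.156

At P_x = 16 and P_y = 10.02: Q_x = 1131.248.
∂Q_x/∂P_y = -1.1P_x = -1.1(16) = -17.6000.
ε = (∂Q_x/∂P_y)(P_y/Q_x) = -17.6000 × (10.02/1131.248) ≈ -0.156.
ε < 0: complements.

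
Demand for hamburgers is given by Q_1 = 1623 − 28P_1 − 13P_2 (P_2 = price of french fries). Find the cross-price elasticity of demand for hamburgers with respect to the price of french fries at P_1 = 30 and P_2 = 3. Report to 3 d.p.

-0.052

At P_1 = 30 and P_2 = 3: Q_1 = 744.
∂Q_1/∂P_2 = -13.
ε = (∂Q_1/∂P_2)(P_2/Q_1) = -13 × (3/744) ≈ -0.052.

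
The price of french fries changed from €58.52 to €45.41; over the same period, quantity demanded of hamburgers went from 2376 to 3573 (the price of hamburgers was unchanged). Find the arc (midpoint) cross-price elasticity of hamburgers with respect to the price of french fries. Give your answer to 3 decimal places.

ΔQ_A = 3573 − 2376 = 1197; ΔP_B = 45.41 − 58.52 = -13.11.
Midpoints: Q̄_A = 2974.5, P̄_B = 51.97.
ε = (ΔQ_A/Q̄_A)/(ΔP_B/P̄_B) = (1197/2974.5)/(-13.11/51.97) ≈ -1.595.
ε < 0: hamburgers and french fries are complements.

-1.595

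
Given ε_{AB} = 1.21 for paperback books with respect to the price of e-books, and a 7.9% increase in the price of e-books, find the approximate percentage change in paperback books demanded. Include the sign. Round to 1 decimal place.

9.6%

%ΔQ ≈ ε × %ΔP of e-books = 1.21 × (7.9%) = 9.6%.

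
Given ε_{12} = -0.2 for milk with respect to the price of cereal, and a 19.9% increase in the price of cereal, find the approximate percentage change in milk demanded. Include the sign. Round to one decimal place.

-4.0%

%ΔQ ≈ ε × %ΔP of cereal = -0.2 × (19.9%) = -4.0%.
Demand for milk falls by about 4.0%.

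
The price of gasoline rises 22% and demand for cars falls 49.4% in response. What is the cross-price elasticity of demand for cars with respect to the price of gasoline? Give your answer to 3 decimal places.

ε = (%ΔQ of cars) / (%ΔP of gasoline) = (-49.4%) / (22%) ≈ -2.245.
Negative cross-price elasticity: complements.

-2.245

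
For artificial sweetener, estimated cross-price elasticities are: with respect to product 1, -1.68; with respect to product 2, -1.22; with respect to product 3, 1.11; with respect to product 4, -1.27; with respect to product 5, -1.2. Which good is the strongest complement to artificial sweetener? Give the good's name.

product 1

Complements have ε < 0. The most negative value is -1.68 (product 1).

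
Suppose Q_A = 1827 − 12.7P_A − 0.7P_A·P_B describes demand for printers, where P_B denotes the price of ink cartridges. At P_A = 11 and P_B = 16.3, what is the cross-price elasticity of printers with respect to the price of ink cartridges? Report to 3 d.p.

At P_A = 11 and P_B = 16.3: Q_A = 1561.79.
∂Q_A/∂P_B = -0.7P_A = -0.7(11) = -7.7000.
ε = (∂Q_A/∂P_B)(P_B/Q_A) = -7.7000 × (16.3/1561.79) ≈ -0.080.
ε < 0: complements.

-0.080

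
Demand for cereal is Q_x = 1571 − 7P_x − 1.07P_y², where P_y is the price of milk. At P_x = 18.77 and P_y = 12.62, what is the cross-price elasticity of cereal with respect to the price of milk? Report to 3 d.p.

At P_x = 18.77 and P_y = 12.62: Q_x = 1269.197.
∂Q_x/∂P_y = -2.14P_y = -2.14(12.62) = -27.0068.
ε = (∂Q_x/∂P_y)(P_y/Q_x) = -27.0068 × (12.62/1269.197) ≈ -0.269.

-0.269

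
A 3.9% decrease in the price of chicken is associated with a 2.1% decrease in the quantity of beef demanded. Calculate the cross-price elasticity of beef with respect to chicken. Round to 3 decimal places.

ε = (%ΔQ of beef) / (%ΔP of chicken) = (-2.1%) / (-3.9%) ≈ 0.538.

0.538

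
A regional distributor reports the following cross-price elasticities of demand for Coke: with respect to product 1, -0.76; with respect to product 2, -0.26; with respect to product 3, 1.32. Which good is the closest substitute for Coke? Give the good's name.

product 3

Substitutes have ε > 0. Among the positive values, 1.32 (product 3) is largest.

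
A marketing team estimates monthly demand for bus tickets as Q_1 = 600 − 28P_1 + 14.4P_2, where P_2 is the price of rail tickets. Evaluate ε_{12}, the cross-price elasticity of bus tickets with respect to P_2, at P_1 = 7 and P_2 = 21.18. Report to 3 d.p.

0.430

At P_1 = 7 and P_2 = 21.18: Q_1 = 708.992.
∂Q_1/∂P_2 = 14.4.
ε = (∂Q_1/∂P_2)(P_2/Q_1) = 14.4 × (21.18/708.992) ≈ 0.430.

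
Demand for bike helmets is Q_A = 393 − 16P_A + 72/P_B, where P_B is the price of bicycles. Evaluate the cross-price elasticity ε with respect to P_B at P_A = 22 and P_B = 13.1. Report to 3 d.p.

At P_A = 22 and P_B = 13.1: Q_A = 46.496.
∂Q_A/∂P_B = −72/P_B² = -0.4196.
ε = (∂Q_A/∂P_B)(P_B/Q_A) = -0.4196 × (13.1/46.496) ≈ -0.118.

-0.118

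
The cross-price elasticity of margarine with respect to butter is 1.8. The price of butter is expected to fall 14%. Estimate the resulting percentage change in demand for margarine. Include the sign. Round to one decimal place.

-25.2%

%ΔQ ≈ ε × %ΔP of butter = 1.8 × (-14%) = -25.2%.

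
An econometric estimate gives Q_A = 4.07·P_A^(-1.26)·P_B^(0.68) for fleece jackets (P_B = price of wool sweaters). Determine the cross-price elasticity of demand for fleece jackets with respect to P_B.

In a log-linear (constant-elasticity) demand function, the coefficient on the exponent of P_B is the cross-price elasticity.
ε = 0.68. Positive, so fleece jackets and wool sweaters are substitutes.

0.68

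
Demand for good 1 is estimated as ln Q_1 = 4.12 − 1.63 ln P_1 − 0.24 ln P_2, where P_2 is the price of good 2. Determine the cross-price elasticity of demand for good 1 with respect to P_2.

-0.24

In a log-linear (constant-elasticity) demand function, the coefficient on ln P_2 is the cross-price elasticity.
ε = -0.24. Negative, so good 1 and good 2 are complements.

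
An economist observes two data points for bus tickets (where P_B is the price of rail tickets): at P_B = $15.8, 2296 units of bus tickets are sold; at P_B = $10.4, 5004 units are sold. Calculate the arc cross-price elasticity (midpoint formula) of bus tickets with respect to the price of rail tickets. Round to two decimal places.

ΔQ_A = 5004 − 2296 = 2708; ΔP_B = 10.4 − 15.8 = -5.4.
Midpoints: Q̄_A = 3650.0, P̄_B = 13.10.
ε = (ΔQ_A/Q̄_A)/(ΔP_B/P̄_B) = (2708/3650.0)/(-5.4/13.10) ≈ -1.80.

-1.80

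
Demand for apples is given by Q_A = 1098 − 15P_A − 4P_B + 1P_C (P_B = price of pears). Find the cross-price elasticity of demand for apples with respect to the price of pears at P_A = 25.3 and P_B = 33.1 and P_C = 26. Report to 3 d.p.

-0.216

At P_A = 25.3 and P_B = 33.1 and P_C = 26: Q_A = 612.1.
∂Q_A/∂P_B = -4.
ε = (∂Q_A/∂P_B)(P_B/Q_A) = -4 × (33.1/612.1) ≈ -0.216.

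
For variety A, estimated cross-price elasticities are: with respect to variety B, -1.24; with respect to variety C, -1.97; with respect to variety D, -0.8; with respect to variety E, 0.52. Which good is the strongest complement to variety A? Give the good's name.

variety C

Complements have ε < 0. The most negative value is -1.97 (variety C).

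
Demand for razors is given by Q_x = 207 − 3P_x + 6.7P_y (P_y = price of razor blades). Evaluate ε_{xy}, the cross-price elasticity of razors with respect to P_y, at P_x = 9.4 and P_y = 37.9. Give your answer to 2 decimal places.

At P_x = 9.4 and P_y = 37.9: Q_x = 432.73.
∂Q_x/∂P_y = 6.7.
ε = (∂Q_x/∂P_y)(P_y/Q_x) = 6.7 × (37.9/432.73) ≈ 0.59.

0.59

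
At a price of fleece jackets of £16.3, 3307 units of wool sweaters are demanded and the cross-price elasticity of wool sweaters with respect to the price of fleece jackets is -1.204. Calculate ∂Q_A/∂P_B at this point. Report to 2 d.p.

-244.27

ε = (∂Q_A/∂P_B)·(P_B/Q_A) ⇒ ∂Q_A/∂P_B = ε·Q_A/P_B = -1.204 × 3307/16.3 ≈ -244.27.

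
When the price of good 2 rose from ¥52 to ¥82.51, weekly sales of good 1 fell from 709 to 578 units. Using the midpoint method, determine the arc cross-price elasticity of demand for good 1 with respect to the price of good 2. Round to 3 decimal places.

-0.449

ΔQ_1 = 578 − 709 = -131; ΔP_2 = 82.51 − 52 = 30.51.
Midpoints: Q̄_1 = 643.5, P̄_2 = 67.25.
ε = (ΔQ_1/Q̄_1)/(ΔP_2/P̄_2) = (-131/643.5)/(30.51/67.25) ≈ -0.449.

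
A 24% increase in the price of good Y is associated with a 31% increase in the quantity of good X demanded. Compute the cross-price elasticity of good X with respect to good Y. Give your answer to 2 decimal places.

1.29

ε = (%ΔQ of good X) / (%ΔP of good Y) = (31%) / (24%) ≈ 1.29.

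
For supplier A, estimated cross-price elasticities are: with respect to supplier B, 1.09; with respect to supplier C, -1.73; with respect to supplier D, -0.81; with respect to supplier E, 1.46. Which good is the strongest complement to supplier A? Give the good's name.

supplier C

Complements have ε < 0. The most negative value is -1.73 (supplier C).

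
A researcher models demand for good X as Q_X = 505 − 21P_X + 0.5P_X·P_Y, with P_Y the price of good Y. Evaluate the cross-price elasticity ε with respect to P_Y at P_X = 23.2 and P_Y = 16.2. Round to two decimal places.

At P_X = 23.2 and P_Y = 16.2: Q_X = 205.72.
∂Q_X/∂P_Y = 0.5P_X = 0.5(23.2) = 11.6000.
ε = (∂Q_X/∂P_Y)(P_Y/Q_X) = 11.6000 × (16.2/205.72) ≈ 0.91.
ε > 0: substitutes.

0.91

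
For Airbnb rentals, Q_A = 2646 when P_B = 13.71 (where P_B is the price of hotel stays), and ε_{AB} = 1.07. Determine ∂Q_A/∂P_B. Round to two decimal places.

ε = (∂Q_A/∂P_B)·(P_B/Q_A) ⇒ ∂Q_A/∂P_B = ε·Q_A/P_B = 1.07 × 2646/13.71 ≈ 206.51.

206.51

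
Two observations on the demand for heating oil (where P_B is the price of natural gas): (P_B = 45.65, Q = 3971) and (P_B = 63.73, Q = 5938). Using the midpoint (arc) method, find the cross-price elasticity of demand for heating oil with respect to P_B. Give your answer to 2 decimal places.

ΔQ_A = 5938 − 3971 = 1967; ΔP_B = 63.73 − 45.65 = 18.08.
Midpoints: Q̄_A = 4954.5, P̄_B = 54.69.
ε = (ΔQ_A/Q̄_A)/(ΔP_B/P̄_B) = (1967/4954.5)/(18.08/54.69) ≈ 1.20.

1.20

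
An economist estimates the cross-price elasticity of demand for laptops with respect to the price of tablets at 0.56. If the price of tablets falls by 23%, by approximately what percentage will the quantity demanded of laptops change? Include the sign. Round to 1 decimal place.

%ΔQ ≈ ε × %ΔP of tablets = 0.56 × (-23%) = -12.9%.
Demand for laptops falls by about 12.9%.

-12.9%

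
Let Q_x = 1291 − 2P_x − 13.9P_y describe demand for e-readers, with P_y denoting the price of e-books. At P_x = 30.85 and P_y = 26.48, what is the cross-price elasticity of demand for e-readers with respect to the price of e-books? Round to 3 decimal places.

At P_x = 30.85 and P_y = 26.48: Q_x = 861.228.
∂Q_x/∂P_y = -13.9.
ε = (∂Q_x/∂P_y)(P_y/Q_x) = -13.9 × (26.48/861.228) ≈ -0.427.

-0.427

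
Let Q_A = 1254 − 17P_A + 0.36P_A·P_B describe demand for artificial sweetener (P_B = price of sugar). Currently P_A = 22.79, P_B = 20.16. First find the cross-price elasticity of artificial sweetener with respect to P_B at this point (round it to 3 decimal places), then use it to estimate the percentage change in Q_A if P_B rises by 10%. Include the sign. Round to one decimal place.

1.6%

At P_A = 22.79, P_B = 20.16: Q_A = 1031.971.
∂Q_A/∂P_B = 0.36P_A = 8.2044.
ε = (∂Q_A/∂P_B)(P_B/Q_A) = 8.2044 × 20.16/1031.971 ≈ 0.160.
%ΔQ_A ≈ ε × %ΔP_B = 0.160 × (10%) = 1.6%.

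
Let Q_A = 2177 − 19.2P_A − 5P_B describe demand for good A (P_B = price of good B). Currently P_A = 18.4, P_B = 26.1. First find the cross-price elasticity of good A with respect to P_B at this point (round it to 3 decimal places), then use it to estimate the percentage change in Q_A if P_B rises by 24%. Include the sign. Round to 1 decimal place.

At P_A = 18.4, P_B = 26.1: Q_A = 1693.22.
∂Q_A/∂P_B = -5.
ε = (∂Q_A/∂P_B)(P_B/Q_A) = -5.0000 × 26.1/1693.22 ≈ -0.077.
%ΔQ_A ≈ ε × %ΔP_B = -0.077 × (24%) = -1.8%.

-1.8%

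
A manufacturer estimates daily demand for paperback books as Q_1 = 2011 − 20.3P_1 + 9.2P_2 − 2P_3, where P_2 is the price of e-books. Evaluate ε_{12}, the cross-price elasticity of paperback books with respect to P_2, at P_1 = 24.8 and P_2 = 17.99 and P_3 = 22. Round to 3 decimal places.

At P_1 = 24.8 and P_2 = 17.99 and P_3 = 22: Q_1 = 1629.068.
∂Q_1/∂P_2 = 9.2.
ε = (∂Q_1/∂P_2)(P_2/Q_1) = 9.2 × (17.99/1629.068) ≈ 0.102.
Since ε > 0, paperback books and e-books are substitutes.

0.102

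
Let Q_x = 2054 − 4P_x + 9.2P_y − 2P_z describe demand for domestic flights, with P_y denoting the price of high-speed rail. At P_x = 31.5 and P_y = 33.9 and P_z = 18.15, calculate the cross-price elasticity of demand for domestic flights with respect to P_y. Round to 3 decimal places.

At P_x = 31.5 and P_y = 33.9 and P_z = 18.15: Q_x = 2203.58.
∂Q_x/∂P_y = 9.2.
ε = (∂Q_x/∂P_y)(P_y/Q_x) = 9.2 × (33.9/2203.58) ≈ 0.142.

0.142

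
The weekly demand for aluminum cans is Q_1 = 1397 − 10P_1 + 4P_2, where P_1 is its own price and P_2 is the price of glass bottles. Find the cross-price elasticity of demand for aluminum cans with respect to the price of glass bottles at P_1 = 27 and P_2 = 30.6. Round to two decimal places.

At P_1 = 27 and P_2 = 30.6: Q_1 = 1249.4.
∂Q_1/∂P_2 = 4.
ε = (∂Q_1/∂P_2)(P_2/Q_1) = 4 × (30.6/1249.4) ≈ 0.10.

0.10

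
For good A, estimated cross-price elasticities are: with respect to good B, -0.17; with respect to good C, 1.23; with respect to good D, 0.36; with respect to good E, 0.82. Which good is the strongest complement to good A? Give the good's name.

Complements have ε < 0. The most negative value is -0.17 (good B).

good B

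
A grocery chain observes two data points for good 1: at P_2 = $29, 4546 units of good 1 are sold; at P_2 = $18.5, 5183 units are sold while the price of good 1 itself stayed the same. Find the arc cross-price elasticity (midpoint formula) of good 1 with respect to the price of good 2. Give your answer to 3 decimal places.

-0.296

ΔQ_1 = 5183 − 4546 = 637; ΔP_2 = 18.5 − 29 = -10.5.
Midpoints: Q̄_1 = 4864.5, P̄_2 = 23.75.
ε = (ΔQ_1/Q̄_1)/(ΔP_2/P̄_2) = (637/4864.5)/(-10.5/23.75) ≈ -0.296.
ε < 0: good 1 and good 2 are complements.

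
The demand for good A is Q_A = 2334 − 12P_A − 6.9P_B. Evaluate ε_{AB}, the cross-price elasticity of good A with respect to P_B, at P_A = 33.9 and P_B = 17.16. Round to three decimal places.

At P_A = 33.9 and P_B = 17.16: Q_A = 1808.796.
∂Q_A/∂P_B = -6.9.
ε = (∂Q_A/∂P_B)(P_B/Q_A) = -6.9 × (17.16/1808.796) ≈ -0.065.

-0.065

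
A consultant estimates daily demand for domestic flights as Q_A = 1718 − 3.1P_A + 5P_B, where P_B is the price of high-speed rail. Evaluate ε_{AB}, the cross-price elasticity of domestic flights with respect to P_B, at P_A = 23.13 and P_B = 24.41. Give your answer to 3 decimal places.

0.069

At P_A = 23.13 and P_B = 24.41: Q_A = 1768.347.
∂Q_A/∂P_B = 5.
ε = (∂Q_A/∂P_B)(P_B/Q_A) = 5 × (24.41/1768.347) ≈ 0.069.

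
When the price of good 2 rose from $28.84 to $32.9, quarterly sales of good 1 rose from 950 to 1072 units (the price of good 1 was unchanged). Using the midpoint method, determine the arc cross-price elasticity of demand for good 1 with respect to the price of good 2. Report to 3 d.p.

ΔQ_1 = 1072 − 950 = 122; ΔP_2 = 32.9 − 28.84 = 4.06.
Midpoints: Q̄_1 = 1011.0, P̄_2 = 30.87.
ε = (ΔQ_1/Q̄_1)/(ΔP_2/P̄_2) = (122/1011.0)/(4.06/30.87) ≈ 0.918.
ε > 0: good 1 and good 2 are substitutes.

0.918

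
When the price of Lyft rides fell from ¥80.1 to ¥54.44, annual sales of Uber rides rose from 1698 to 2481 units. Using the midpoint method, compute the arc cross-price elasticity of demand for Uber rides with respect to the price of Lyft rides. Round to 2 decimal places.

ΔQ_A = 2481 − 1698 = 783; ΔP_B = 54.44 − 80.1 = -25.66.
Midpoints: Q̄_A = 2089.5, P̄_B = 67.27.
ε = (ΔQ_A/Q̄_A)/(ΔP_B/P̄_B) = (783/2089.5)/(-25.66/67.27) ≈ -0.98.

-0.98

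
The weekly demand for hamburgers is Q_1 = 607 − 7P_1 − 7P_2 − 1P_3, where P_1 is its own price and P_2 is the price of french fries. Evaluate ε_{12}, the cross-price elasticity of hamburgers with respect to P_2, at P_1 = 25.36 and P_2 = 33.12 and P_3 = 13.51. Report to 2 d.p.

At P_1 = 25.36 and P_2 = 33.12 and P_3 = 13.51: Q_1 = 184.13.
∂Q_1/∂P_2 = -7.
ε = (∂Q_1/∂P_2)(P_2/Q_1) = -7 × (33.12/184.13) ≈ -1.26.

-1.26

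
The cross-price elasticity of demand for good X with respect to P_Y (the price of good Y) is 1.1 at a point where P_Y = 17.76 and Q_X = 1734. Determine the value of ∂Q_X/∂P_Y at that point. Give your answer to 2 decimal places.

107.40

ε = (∂Q_X/∂P_Y)·(P_Y/Q_X) ⇒ ∂Q_X/∂P_Y = ε·Q_X/P_Y = 1.1 × 1734/17.76 ≈ 107.40.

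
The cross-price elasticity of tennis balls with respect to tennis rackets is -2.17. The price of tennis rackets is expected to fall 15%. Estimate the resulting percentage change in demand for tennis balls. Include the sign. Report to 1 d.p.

%ΔQ ≈ ε × %ΔP of tennis rackets = -2.17 × (-15%) = 32.6%.

32.6%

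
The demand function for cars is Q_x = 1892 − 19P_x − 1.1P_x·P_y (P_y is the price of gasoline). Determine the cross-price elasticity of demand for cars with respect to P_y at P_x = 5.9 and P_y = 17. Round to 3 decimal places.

-0.066

At P_x = 5.9 and P_y = 17: Q_x = 1669.57.
∂Q_x/∂P_y = -1.1P_x = -1.1(5.9) = -6.4900.
ε = (∂Q_x/∂P_y)(P_y/Q_x) = -6.4900 × (17/1669.57) ≈ -0.066.
ε < 0: complements.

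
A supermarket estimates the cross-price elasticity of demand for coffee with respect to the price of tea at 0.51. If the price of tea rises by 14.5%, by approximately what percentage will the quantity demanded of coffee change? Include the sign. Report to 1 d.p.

%ΔQ ≈ ε × %ΔP of tea = 0.51 × (14.5%) = 7.4%.
Demand for coffee rises by about 7.4%.

7.4%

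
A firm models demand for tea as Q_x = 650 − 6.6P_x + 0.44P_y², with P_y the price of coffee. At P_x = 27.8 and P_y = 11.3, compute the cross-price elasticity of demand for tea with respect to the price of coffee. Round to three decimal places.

At P_x = 27.8 and P_y = 11.3: Q_x = 522.704.
∂Q_x/∂P_y = 0.88P_y = 0.88(11.3) = 9.9440.
ε = (∂Q_x/∂P_y)(P_y/Q_x) = 9.9440 × (11.3/522.704) ≈ 0.215.
ε > 0: substitutes.

0.215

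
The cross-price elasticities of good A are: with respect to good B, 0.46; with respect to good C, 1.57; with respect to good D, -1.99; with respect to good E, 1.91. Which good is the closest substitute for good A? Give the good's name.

good E

Substitutes have ε > 0. Among the positive values, 1.91 (good E) is largest.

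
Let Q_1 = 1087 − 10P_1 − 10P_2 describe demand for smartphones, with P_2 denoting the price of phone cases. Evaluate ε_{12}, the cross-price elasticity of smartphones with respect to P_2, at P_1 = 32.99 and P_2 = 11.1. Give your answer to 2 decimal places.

-0.17

At P_1 = 32.99 and P_2 = 11.1: Q_1 = 646.1.
∂Q_1/∂P_2 = -10.
ε = (∂Q_1/∂P_2)(P_2/Q_1) = -10 × (11.1/646.1) ≈ -0.17.
Since ε < 0, smartphones and phone cases are complements.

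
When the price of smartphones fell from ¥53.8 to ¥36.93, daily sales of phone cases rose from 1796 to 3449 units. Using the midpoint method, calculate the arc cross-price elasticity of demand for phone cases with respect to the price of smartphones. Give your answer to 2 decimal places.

-1.69

ΔQ_A = 3449 − 1796 = 1653; ΔP_B = 36.93 − 53.8 = -16.87.
Midpoints: Q̄_A = 2622.5, P̄_B = 45.36.
ε = (ΔQ_A/Q̄_A)/(ΔP_B/P̄_B) = (1653/2622.5)/(-16.87/45.36) ≈ -1.69.
ε < 0: phone cases and smartphones are complements.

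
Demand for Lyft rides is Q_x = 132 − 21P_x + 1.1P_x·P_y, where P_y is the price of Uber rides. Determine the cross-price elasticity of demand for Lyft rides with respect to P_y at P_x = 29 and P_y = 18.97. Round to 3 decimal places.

At P_x = 29 and P_y = 18.97: Q_x = 128.143.
∂Q_x/∂P_y = 1.1P_x = 1.1(29) = 31.9000.
ε = (∂Q_x/∂P_y)(P_y/Q_x) = 31.9000 × (18.97/128.143) ≈ 4.722.

4.722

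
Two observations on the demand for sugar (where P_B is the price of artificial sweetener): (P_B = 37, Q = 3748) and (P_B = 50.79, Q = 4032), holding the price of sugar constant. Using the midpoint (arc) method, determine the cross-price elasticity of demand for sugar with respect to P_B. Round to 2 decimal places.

ΔQ_A = 4032 − 3748 = 284; ΔP_B = 50.79 − 37 = 13.79.
Midpoints: Q̄_A = 3890.0, P̄_B = 43.89.
ε = (ΔQ_A/Q̄_A)/(ΔP_B/P̄_B) = (284/3890.0)/(13.79/43.89) ≈ 0.23.

0.23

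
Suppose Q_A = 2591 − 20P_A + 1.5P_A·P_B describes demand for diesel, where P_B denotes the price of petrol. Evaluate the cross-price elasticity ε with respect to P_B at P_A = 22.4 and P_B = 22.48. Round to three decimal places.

At P_A = 22.4 and P_B = 22.48: Q_A = 2898.328.
∂Q_A/∂P_B = 1.5P_A = 1.5(22.4) = 33.6000.
ε = (∂Q_A/∂P_B)(P_B/Q_A) = 33.6000 × (22.48/2898.328) ≈ 0.261.
ε > 0: substitutes.

0.261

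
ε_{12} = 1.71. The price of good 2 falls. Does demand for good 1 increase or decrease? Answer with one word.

ε > 0 and the price of good 2 falls, so the quantity of good 1 moves in the same direction: it decreases.

decrease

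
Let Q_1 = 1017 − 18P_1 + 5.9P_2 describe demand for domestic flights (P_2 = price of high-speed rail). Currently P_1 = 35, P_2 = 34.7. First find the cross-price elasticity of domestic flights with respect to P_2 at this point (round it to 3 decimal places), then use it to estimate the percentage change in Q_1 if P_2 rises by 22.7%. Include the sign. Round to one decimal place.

At P_1 = 35, P_2 = 34.7: Q_1 = 591.73.
∂Q_1/∂P_2 = 5.9.
ε = (∂Q_1/∂P_2)(P_2/Q_1) = 5.9000 × 34.7/591.73 ≈ 0.346.
%ΔQ_1 ≈ ε × %ΔP_2 = 0.346 × (22.7%) = 7.9%.

7.9%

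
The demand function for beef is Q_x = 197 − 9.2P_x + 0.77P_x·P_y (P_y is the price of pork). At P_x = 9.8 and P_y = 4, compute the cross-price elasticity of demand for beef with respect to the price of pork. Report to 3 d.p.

0.220

At P_x = 9.8 and P_y = 4: Q_x = 137.024.
∂Q_x/∂P_y = 0.77P_x = 0.77(9.8) = 7.5460.
ε = (∂Q_x/∂P_y)(P_y/Q_x) = 7.5460 × (4/137.024) ≈ 0.220.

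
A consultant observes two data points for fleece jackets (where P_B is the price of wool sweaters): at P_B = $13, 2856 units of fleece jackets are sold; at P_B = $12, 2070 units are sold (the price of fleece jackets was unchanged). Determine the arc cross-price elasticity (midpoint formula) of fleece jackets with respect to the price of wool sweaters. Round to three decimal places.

ΔQ_A = 2070 − 2856 = -786; ΔP_B = 12 − 13 = -1.
Midpoints: Q̄_A = 2463.0, P̄_B = 12.50.
ε = (ΔQ_A/Q̄_A)/(ΔP_B/P̄_B) = (-786/2463.0)/(-1/12.50) ≈ 3.989.
ε > 0: fleece jackets and wool sweaters are substitutes.

3.989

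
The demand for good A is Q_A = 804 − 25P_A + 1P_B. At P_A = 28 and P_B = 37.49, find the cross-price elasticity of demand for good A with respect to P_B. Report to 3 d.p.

At P_A = 28 and P_B = 37.49: Q_A = 141.49.
∂Q_A/∂P_B = 1.
ε = (∂Q_A/∂P_B)(P_B/Q_A) = 1 × (37.49/141.49) ≈ 0.265.
Since ε > 0, good A and good B are substitutes.

0.265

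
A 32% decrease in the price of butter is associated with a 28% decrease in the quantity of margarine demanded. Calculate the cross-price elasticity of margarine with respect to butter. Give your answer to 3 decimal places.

ε = (%ΔQ of margarine) / (%ΔP of butter) = (-28%) / (-32%) ≈ 0.875.
Positive cross-price elasticity: substitutes.

0.875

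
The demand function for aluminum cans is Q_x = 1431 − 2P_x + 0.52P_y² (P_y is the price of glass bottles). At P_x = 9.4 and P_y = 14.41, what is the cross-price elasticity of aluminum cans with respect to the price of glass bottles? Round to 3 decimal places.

0.142

At P_x = 9.4 and P_y = 14.41: Q_x = 1520.177.
∂Q_x/∂P_y = 1.04P_y = 1.04(14.41) = 14.9864.
ε = (∂Q_x/∂P_y)(P_y/Q_x) = 14.9864 × (14.41/1520.177) ≈ 0.142.
ε > 0: substitutes.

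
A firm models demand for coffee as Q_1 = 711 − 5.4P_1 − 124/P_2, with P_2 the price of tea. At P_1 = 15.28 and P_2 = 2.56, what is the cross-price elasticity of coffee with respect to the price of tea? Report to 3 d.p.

At P_1 = 15.28 and P_2 = 2.56: Q_1 = 580.051.
∂Q_1/∂P_2 = 124/P_2² = 18.9209.
ε = (∂Q_1/∂P_2)(P_2/Q_1) = 18.9209 × (2.56/580.051) ≈ 0.084.

0.084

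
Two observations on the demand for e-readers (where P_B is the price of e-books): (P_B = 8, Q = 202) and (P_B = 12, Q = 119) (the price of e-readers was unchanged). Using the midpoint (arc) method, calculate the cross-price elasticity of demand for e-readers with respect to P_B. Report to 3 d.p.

ΔQ_A = 119 − 202 = -83; ΔP_B = 12 − 8 = 4.
Midpoints: Q̄_A = 160.5, P̄_B = 10.00.
ε = (ΔQ_A/Q̄_A)/(ΔP_B/P̄_B) = (-83/160.5)/(4/10.00) ≈ -1.293.

-1.293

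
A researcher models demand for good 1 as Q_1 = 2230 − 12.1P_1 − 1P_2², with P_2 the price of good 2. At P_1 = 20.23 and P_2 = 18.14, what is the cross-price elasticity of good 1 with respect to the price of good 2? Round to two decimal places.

-0.40

At P_1 = 20.23 and P_2 = 18.14: Q_1 = 1656.157.
∂Q_1/∂P_2 = -2P_2 = -2(18.14) = -36.2800.
ε = (∂Q_1/∂P_2)(P_2/Q_1) = -36.2800 × (18.14/1656.157) ≈ -0.40.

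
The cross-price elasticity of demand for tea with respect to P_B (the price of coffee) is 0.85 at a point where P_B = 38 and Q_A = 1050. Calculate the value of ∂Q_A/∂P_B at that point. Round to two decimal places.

ε = (∂Q_A/∂P_B)·(P_B/Q_A) ⇒ ∂Q_A/∂P_B = ε·Q_A/P_B = 0.85 × 1050/38 ≈ 23.49.

23.49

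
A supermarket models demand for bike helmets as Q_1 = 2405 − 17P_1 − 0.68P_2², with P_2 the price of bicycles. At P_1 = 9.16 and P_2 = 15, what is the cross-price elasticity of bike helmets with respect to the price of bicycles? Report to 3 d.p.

-0.146

At P_1 = 9.16 and P_2 = 15: Q_1 = 2096.28.
∂Q_1/∂P_2 = -1.36P_2 = -1.36(15) = -20.4000.
ε = (∂Q_1/∂P_2)(P_2/Q_1) = -20.4000 × (15/2096.28) ≈ -0.146.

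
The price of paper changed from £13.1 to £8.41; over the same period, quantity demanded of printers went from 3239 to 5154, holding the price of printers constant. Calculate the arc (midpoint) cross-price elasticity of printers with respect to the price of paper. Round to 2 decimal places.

ΔQ_A = 5154 − 3239 = 1915; ΔP_B = 8.41 − 13.1 = -4.69.
Midpoints: Q̄_A = 4196.5, P̄_B = 10.75.
ε = (ΔQ_A/Q̄_A)/(ΔP_B/P̄_B) = (1915/4196.5)/(-4.69/10.75) ≈ -1.05.
ε < 0: printers and paper are complements.

-1.05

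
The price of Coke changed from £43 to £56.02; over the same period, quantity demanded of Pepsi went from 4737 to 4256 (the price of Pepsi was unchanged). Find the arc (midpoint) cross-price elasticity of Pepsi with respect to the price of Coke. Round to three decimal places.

-0.407

ΔQ_A = 4256 − 4737 = -481; ΔP_B = 56.02 − 43 = 13.02.
Midpoints: Q̄_A = 4496.5, P̄_B = 49.51.
ε = (ΔQ_A/Q̄_A)/(ΔP_B/P̄_B) = (-481/4496.5)/(13.02/49.51) ≈ -0.407.
ε < 0: Pepsi and Coke are complements.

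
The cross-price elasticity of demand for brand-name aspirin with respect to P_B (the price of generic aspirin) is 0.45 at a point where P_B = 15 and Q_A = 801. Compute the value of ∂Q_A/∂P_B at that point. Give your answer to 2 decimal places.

ε = (∂Q_A/∂P_B)·(P_B/Q_A) ⇒ ∂Q_A/∂P_B = ε·Q_A/P_B = 0.45 × 801/15 ≈ 24.03.

24.03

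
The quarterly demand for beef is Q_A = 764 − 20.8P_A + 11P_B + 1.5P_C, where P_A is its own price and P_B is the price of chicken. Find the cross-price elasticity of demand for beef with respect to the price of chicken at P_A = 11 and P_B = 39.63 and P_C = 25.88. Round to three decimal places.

0.432

At P_A = 11 and P_B = 39.63 and P_C = 25.88: Q_A = 1009.95.
∂Q_A/∂P_B = 11.
ε = (∂Q_A/∂P_B)(P_B/Q_A) = 11 × (39.63/1009.95) ≈ 0.432.
Since ε > 0, beef and chicken are substitutes.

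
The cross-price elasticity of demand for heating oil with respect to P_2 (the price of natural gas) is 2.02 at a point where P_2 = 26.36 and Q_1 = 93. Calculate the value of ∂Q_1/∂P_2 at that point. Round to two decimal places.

ε = (∂Q_1/∂P_2)·(P_2/Q_1) ⇒ ∂Q_1/∂P_2 = ε·Q_1/P_2 = 2.02 × 93/26.36 ≈ 7.13.

7.13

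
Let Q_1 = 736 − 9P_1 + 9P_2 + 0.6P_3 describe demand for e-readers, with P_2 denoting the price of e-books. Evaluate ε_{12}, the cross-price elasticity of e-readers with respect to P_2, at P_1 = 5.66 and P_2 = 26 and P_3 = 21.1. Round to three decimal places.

0.251

At P_1 = 5.66 and P_2 = 26 and P_3 = 21.1: Q_1 = 931.72.
∂Q_1/∂P_2 = 9.
ε = (∂Q_1/∂P_2)(P_2/Q_1) = 9 × (26/931.72) ≈ 0.251.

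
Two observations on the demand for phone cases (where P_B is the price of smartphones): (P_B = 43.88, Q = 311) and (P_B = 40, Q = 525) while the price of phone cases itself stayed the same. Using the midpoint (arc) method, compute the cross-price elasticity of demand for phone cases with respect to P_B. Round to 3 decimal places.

-5.534

ΔQ_A = 525 − 311 = 214; ΔP_B = 40 − 43.88 = -3.88.
Midpoints: Q̄_A = 418.0, P̄_B = 41.94.
ε = (ΔQ_A/Q̄_A)/(ΔP_B/P̄_B) = (214/418.0)/(-3.88/41.94) ≈ -5.534.
ε < 0: phone cases and smartphones are complements.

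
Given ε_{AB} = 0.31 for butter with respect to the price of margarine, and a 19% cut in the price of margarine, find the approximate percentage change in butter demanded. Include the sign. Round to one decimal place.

%ΔQ ≈ ε × %ΔP of margarine = 0.31 × (-19%) = -5.9%.

-5.9%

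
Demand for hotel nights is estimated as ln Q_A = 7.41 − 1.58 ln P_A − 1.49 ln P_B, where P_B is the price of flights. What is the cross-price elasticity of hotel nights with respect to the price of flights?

In a log-linear (constant-elasticity) demand function, the coefficient on ln P_B is the cross-price elasticity.
ε = -1.49. Negative, so hotel nights and flights are complements.

-1.49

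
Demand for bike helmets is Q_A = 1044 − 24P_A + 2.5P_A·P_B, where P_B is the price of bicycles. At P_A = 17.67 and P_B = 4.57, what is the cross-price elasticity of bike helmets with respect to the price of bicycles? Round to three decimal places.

0.246

At P_A = 17.67 and P_B = 4.57: Q_A = 821.800.
∂Q_A/∂P_B = 2.5P_A = 2.5(17.67) = 44.1750.
ε = (∂Q_A/∂P_B)(P_B/Q_A) = 44.1750 × (4.57/821.800) ≈ 0.246.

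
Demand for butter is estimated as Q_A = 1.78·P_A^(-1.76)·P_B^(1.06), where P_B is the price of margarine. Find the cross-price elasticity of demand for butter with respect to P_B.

In a log-linear (constant-elasticity) demand function, the coefficient on the exponent of P_B is the cross-price elasticity.
ε = 1.06. Positive, so butter and margarine are substitutes.

1.06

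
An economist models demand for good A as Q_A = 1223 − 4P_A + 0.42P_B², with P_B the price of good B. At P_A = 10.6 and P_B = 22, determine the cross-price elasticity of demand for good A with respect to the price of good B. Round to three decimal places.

At P_A = 10.6 and P_B = 22: Q_A = 1383.88.
∂Q_A/∂P_B = 0.84P_B = 0.84(22) = 18.4800.
ε = (∂Q_A/∂P_B)(P_B/Q_A) = 18.4800 × (22/1383.88) ≈ 0.294.

0.294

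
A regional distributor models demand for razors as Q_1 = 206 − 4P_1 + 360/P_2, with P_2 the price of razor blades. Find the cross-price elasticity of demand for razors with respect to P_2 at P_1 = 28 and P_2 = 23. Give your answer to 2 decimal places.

-0.14

At P_1 = 28 and P_2 = 23: Q_1 = 109.652.
∂Q_1/∂P_2 = −360/P_2² = -0.6805.
ε = (∂Q_1/∂P_2)(P_2/Q_1) = -0.6805 × (23/109.652) ≈ -0.14.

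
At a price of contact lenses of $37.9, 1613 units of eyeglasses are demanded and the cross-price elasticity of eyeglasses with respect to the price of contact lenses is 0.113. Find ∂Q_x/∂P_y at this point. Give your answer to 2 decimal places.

ε = (∂Q_x/∂P_y)·(P_y/Q_x) ⇒ ∂Q_x/∂P_y = ε·Q_x/P_y = 0.113 × 1613/37.9 ≈ 4.81.

4.81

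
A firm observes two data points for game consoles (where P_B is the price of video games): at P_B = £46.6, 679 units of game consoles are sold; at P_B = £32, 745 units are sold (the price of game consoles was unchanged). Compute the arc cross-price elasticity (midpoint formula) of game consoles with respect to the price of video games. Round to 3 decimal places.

ΔQ_A = 745 − 679 = 66; ΔP_B = 32 − 46.6 = -14.6.
Midpoints: Q̄_A = 712.0, P̄_B = 39.30.
ε = (ΔQ_A/Q̄_A)/(ΔP_B/P̄_B) = (66/712.0)/(-14.6/39.30) ≈ -0.250.
ε < 0: game consoles and video games are complements.

-0.250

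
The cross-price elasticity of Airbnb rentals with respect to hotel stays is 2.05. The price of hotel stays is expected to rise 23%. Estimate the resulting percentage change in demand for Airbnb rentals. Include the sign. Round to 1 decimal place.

47.2%

%ΔQ ≈ ε × %ΔP of hotel stays = 2.05 × (23%) = 47.2%.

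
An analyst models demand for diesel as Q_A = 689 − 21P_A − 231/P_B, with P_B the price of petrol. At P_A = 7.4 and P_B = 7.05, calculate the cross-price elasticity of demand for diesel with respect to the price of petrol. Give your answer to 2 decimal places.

At P_A = 7.4 and P_B = 7.05: Q_A = 500.834.
∂Q_A/∂P_B = 231/P_B² = 4.6477.
ε = (∂Q_A/∂P_B)(P_B/Q_A) = 4.6477 × (7.05/500.834) ≈ 0.07.
ε > 0: substitutes.

0.07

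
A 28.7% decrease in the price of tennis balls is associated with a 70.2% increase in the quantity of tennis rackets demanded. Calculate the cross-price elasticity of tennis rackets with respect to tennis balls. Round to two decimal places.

ε = (%ΔQ of tennis rackets) / (%ΔP of tennis balls) = (70.2%) / (-28.7%) ≈ -2.45.

-2.45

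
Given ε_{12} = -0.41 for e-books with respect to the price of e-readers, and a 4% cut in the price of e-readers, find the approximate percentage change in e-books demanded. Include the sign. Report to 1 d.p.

%ΔQ ≈ ε × %ΔP of e-readers = -0.41 × (-4%) = 1.6%.

1.6%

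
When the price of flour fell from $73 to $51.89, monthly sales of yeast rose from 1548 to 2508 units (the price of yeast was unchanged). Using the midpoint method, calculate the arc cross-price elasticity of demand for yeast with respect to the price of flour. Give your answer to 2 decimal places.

ΔQ_A = 2508 − 1548 = 960; ΔP_B = 51.89 − 73 = -21.11.
Midpoints: Q̄_A = 2028.0, P̄_B = 62.45.
ε = (ΔQ_A/Q̄_A)/(ΔP_B/P̄_B) = (960/2028.0)/(-21.11/62.45) ≈ -1.40.
ε < 0: yeast and flour are complements.

-1.40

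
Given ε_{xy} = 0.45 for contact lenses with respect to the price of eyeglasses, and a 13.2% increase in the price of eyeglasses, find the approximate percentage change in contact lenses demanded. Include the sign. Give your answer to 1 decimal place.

5.9%

%ΔQ ≈ ε × %ΔP of eyeglasses = 0.45 × (13.2%) = 5.9%.
Demand for contact lenses rises by about 5.9%.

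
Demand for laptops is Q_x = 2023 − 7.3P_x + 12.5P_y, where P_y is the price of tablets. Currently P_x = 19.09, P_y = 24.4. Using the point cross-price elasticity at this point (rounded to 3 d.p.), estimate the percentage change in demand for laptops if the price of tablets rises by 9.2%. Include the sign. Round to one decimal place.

At P_x = 19.09, P_y = 24.4: Q_x = 2188.643.
∂Q_x/∂P_y = 12.5.
ε = (∂Q_x/∂P_y)(P_y/Q_x) = 12.5000 × 24.4/2188.643 ≈ 0.139.
%ΔQ_x ≈ ε × %ΔP_y = 0.139 × (9.2%) = 1.3%.

1.3%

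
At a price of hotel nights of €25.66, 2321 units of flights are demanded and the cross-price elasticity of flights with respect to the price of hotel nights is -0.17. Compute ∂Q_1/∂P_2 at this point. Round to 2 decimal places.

ε = (∂Q_1/∂P_2)·(P_2/Q_1) ⇒ ∂Q_1/∂P_2 = ε·Q_1/P_2 = -0.17 × 2321/25.66 ≈ -15.38.

-15.38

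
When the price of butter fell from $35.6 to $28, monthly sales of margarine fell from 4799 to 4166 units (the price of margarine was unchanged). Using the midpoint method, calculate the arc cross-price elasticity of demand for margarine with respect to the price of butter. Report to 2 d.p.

0.59

ΔQ_A = 4166 − 4799 = -633; ΔP_B = 28 − 35.6 = -7.6.
Midpoints: Q̄_A = 4482.5, P̄_B = 31.80.
ε = (ΔQ_A/Q̄_A)/(ΔP_B/P̄_B) = (-633/4482.5)/(-7.6/31.80) ≈ 0.59.
ε > 0: margarine and butter are substitutes.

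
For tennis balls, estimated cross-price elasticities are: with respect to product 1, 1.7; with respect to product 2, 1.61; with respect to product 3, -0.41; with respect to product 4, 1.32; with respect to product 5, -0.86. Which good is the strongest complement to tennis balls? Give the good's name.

Complements have ε < 0. The most negative value is -0.86 (product 5).

product 5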